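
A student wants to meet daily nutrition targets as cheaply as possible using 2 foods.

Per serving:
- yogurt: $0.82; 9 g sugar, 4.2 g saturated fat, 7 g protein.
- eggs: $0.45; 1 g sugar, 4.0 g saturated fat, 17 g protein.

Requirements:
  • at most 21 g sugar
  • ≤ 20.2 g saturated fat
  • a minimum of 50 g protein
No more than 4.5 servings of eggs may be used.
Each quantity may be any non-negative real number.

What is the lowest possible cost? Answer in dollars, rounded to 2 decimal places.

$1.32

Let x1 = servings of yogurt, x2 = servings of eggs.
Minimise 0.82x1 + 0.45x2 s.t.:
  9x1 + 1x2 ≤ 21   (sugar)
  4.2x1 + 4x2 ≤ 20.2   (saturated fat)
  7x1 + 17x2 ≥ 50   (protein)
  x2 ≤ 4.5
  x1, x2 ≥ 0.
The minimum-cost mix takes nothing from yogurt — only eggs. Binding constraint: protein.
So eggs = 2.941 servings.
Objective = 0.45·2.941 = 1.3235.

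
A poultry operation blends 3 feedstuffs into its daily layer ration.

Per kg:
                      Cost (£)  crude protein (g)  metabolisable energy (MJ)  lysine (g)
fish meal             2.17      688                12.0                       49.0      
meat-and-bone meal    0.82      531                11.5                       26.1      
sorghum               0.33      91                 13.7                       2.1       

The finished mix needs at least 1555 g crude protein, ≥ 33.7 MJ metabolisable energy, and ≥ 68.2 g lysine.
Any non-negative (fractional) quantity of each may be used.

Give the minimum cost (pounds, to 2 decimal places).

Let x1 = kg of fish meal, x2 = kg of meat-and-bone meal, x3 = kg of sorghum.
Minimize 2.17x1 + 0.82x2 + 0.33x3 subject to:
  688x1 + 531x2 + 91x3 ≥ 1555   (crude protein)
  12x1 + 11.5x2 + 13.7x3 ≥ 33.7   (metabolisable energy)
  49x1 + 26.1x2 + 2.1x3 ≥ 68.2   (lysine)
  x1, x2, x3 ≥ 0.
The cheapest feasible vertex uses only meat-and-bone meal, sorghum; fish meal is not used. The crude protein and metabolisable energy requirements are met with equality.
Solving gives x2 = 2.928, x3 = 0.001959.
Objective = 0.82·2.928 + 0.33·0.001959 = 2.4016.

£2.40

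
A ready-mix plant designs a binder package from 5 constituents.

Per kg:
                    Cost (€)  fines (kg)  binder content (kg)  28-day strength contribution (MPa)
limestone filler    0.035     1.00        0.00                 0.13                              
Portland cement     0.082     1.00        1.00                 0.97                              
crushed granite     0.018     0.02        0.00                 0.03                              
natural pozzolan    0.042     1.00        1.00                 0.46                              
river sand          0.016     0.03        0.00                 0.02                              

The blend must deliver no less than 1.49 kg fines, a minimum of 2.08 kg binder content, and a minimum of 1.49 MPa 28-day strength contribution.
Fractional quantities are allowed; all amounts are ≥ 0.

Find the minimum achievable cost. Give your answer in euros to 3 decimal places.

Let x1 = kg of limestone filler, x2 = kg of Portland cement, x3 = kg of crushed granite, x4 = kg of natural pozzolan, x5 = kg of river sand.
min 0.035x1 + 0.082x2 + 0.018x3 + 0.042x4 + 0.016x5 s.t.:
  1x1 + 1x2 + 0.02x3 + 1x4 + 0.03x5 ≥ 1.49   (fines)
  1x2 + 1x4 ≥ 2.08   (binder content)
  0.13x1 + 0.97x2 + 0.03x3 + 0.46x4 + 0.02x5 ≥ 1.49   (28-day strength contribution)
  x1, x2, x3, x4, x5 ≥ 0.
The minimum-cost mix takes nothing from limestone filler, crushed granite, river sand — only Portland cement, natural pozzolan. The binder content and 28-day strength contribution requirements are met with equality.
So Portland cement = 1.045 kg, natural pozzolan = 1.035 kg.
Hence cost = 0.082·1.045 + 0.042·1.035 = €0.12916.

€0.129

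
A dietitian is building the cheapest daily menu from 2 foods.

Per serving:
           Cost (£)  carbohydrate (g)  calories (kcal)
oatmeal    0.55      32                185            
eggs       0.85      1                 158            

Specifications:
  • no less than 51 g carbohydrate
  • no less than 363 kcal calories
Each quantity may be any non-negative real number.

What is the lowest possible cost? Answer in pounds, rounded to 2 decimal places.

£1.08

Let x1 = servings of oatmeal, x2 = servings of eggs.
min 0.55x1 + 0.85x2 with:
  32x1 + 1x2 ≥ 51   (carbohydrate)
  185x1 + 158x2 ≥ 363   (calories)
  x1, x2 ≥ 0.
The optimal basis is {oatmeal}; eggs drops out. The calories requirement is met with equality.
That vertex is x1 = 1.962.
Cost = 0.55·1.962 = 1.0791.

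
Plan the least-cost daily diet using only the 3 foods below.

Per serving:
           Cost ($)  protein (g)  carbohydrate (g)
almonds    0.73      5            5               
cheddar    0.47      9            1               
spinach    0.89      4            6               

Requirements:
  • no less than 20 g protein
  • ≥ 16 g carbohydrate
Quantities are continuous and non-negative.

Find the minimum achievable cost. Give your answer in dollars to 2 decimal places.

Let x1 = servings of almonds, x2 = servings of cheddar, x3 = servings of spinach.
min 0.73x1 + 0.47x2 + 0.89x3 s.t.:
  5x1 + 9x2 + 4x3 ≥ 20   (protein)
  5x1 + 1x2 + 6x3 ≥ 16   (carbohydrate)
  x1, x2, x3 ≥ 0.
The minimum-cost mix takes nothing from spinach — only almonds, cheddar. The protein and carbohydrate requirements are met with equality.
Solving gives x1 = 3.1, x2 = 0.5.
Total cost: 0.73·3.1 + 0.47·0.5 = 2.4980.

$2.50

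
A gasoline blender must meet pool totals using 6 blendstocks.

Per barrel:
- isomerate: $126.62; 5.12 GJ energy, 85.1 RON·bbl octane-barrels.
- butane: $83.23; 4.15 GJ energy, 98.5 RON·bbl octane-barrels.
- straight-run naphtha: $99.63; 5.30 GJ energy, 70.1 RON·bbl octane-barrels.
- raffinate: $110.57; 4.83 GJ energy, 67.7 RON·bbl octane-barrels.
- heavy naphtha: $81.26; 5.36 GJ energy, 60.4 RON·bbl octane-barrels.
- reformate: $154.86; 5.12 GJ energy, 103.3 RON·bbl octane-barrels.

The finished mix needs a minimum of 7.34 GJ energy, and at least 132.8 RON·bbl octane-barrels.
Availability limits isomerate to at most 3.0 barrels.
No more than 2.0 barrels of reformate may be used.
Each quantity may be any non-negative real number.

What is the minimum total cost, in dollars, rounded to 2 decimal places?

$130.95

Let x1 = barrels of isomerate, x2 = barrels of butane, x3 = barrels of straight-run naphtha, x4 = barrels of raffinate, x5 = barrels of heavy naphtha, x6 = barrels of reformate.
min 126.62x1 + 83.23x2 + 99.63x3 + 110.57x4 + 81.26x5 + 154.86x6 with:
  5.12x1 + 4.15x2 + 5.3x3 + 4.83x4 + 5.36x5 + 5.12x6 ≥ 7.34   (energy)
  85.1x1 + 98.5x2 + 70.1x3 + 67.7x4 + 60.4x5 + 103.3x6 ≥ 132.8   (octane-barrels)
  x1 ≤ 3
  x6 ≤ 2
  x1, x2, x3, x4, x5, x6 ≥ 0.
The minimum-cost mix takes nothing from isomerate, straight-run naphtha, raffinate, reformate — only butane, heavy naphtha. Binding constraints: energy and octane-barrels.
That vertex is x2 = 0.9682, x5 = 0.6198.
Total cost: 83.23·0.9682 + 81.26·0.6198 = 130.9482.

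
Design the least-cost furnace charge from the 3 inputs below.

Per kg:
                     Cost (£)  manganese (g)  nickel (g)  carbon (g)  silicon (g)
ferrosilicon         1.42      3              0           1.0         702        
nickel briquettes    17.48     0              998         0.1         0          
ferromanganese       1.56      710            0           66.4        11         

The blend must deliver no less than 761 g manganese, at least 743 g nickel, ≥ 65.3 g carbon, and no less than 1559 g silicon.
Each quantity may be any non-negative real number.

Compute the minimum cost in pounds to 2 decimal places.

£17.80

Treat it as an LP. Let x1 = kg of ferrosilicon, x2 = kg of nickel briquettes, x3 = kg of ferromanganese.
min 1.42x1 + 17.48x2 + 1.56x3 subject to:
  3x1 + 710x3 ≥ 761   (manganese)
  998x2 ≥ 743   (nickel)
  1x1 + 0.1x2 + 66.4x3 ≥ 65.3   (carbon)
  702x1 + 11x3 ≥ 1559   (silicon)
  x1, x2, x3 ≥ 0.
The optimal mix uses every input. There the manganese, nickel, silicon constraints are tight.
That vertex is x1 = 2.204, x2 = 0.7445, x3 = 1.063.
Total cost: 1.42·2.204 + 17.48·0.7445 + 1.56·1.063 = 17.8018.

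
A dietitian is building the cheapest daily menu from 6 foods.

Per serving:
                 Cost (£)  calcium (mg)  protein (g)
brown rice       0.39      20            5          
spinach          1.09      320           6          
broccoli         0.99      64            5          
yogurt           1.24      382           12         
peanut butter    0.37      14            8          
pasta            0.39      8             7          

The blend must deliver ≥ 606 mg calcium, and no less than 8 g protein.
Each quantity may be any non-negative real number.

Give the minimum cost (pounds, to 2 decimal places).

£1.97

Treat it as an LP. Let x1 = servings of brown rice, x2 = servings of spinach, x3 = servings of broccoli, x4 = servings of yogurt, x5 = servings of peanut butter, x6 = servings of pasta.
Minimize 0.39x1 + 1.09x2 + 0.99x3 + 1.24x4 + 0.37x5 + 0.39x6 s.t.:
  20x1 + 320x2 + 64x3 + 382x4 + 14x5 + 8x6 ≥ 606   (calcium)
  5x1 + 6x2 + 5x3 + 12x4 + 8x5 + 7x6 ≥ 8   (protein)
  x1, x2, x3, x4, x5, x6 ≥ 0.
At the optimum only yogurt is positive (brown rice, spinach, broccoli, peanut butter, pasta = 0). The calcium requirement is met with equality.
That vertex is x4 = 1.586.
Objective = 1.24·1.586 = 1.9666.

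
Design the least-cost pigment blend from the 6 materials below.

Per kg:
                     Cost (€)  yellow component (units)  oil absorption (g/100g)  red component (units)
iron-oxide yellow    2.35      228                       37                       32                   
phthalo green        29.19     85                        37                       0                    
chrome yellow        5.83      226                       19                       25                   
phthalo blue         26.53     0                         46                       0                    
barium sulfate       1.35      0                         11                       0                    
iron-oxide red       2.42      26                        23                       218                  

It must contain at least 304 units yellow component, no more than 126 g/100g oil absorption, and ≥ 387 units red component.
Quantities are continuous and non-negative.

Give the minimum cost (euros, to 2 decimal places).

€6.59

This is a linear program. Let x1 = kg of iron-oxide yellow, x2 = kg of phthalo green, x3 = kg of chrome yellow, x4 = kg of phthalo blue, x5 = kg of barium sulfate, x6 = kg of iron-oxide red.
Minimize 2.35x1 + 29.19x2 + 5.83x3 + 26.53x4 + 1.35x5 + 2.42x6 subject to:
  228x1 + 85x2 + 226x3 + 26x6 ≥ 304   (yellow component)
  37x1 + 37x2 + 19x3 + 46x4 + 11x5 + 23x6 ≤ 126   (oil absorption)
  32x1 + 25x3 + 218x6 ≥ 387   (red component)
  x1, x2, x3, x4, x5, x6 ≥ 0.
The cheapest feasible vertex uses only iron-oxide yellow, iron-oxide red; phthalo green, chrome yellow, phthalo blue, barium sulfate are not used. Binding constraints: yellow component and red component.
That vertex is x1 = 1.15, x6 = 1.606.
Total cost: 2.35·1.15 + 2.42·1.606 = 6.5890.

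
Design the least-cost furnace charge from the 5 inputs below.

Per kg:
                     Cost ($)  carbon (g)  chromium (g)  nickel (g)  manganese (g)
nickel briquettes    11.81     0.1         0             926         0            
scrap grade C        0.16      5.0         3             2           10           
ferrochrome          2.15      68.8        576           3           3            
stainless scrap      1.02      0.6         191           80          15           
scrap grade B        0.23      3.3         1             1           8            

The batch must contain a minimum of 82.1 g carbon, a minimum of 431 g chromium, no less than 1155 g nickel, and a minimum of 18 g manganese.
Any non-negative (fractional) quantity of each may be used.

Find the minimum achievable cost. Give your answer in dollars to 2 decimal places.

$16.71

This is a linear program. Let x1 = kg of nickel briquettes, x2 = kg of scrap grade C, x3 = kg of ferrochrome, x4 = kg of stainless scrap, x5 = kg of scrap grade B.
Minimize 11.81x1 + 0.16x2 + 2.15x3 + 1.02x4 + 0.23x5 with:
  0.1x1 + 5x2 + 68.8x3 + 0.6x4 + 3.3x5 ≥ 82.1   (carbon)
  3x2 + 576x3 + 191x4 + 1x5 ≥ 431   (chromium)
  926x1 + 2x2 + 3x3 + 80x4 + 1x5 ≥ 1155   (nickel)
  10x2 + 3x3 + 15x4 + 8x5 ≥ 18   (manganese)
  x1, x2, x3, x4, x5 ≥ 0.
The cheapest feasible vertex uses only scrap grade C, stainless scrap; nickel briquettes, ferrochrome, scrap grade B are not used. There the carbon and nickel constraints are tight.
Optimal quantities: scrap grade C = 14.73 kg, stainless scrap = 14.07 kg.
Objective = 0.16·14.73 + 1.02·14.07 = 16.7082.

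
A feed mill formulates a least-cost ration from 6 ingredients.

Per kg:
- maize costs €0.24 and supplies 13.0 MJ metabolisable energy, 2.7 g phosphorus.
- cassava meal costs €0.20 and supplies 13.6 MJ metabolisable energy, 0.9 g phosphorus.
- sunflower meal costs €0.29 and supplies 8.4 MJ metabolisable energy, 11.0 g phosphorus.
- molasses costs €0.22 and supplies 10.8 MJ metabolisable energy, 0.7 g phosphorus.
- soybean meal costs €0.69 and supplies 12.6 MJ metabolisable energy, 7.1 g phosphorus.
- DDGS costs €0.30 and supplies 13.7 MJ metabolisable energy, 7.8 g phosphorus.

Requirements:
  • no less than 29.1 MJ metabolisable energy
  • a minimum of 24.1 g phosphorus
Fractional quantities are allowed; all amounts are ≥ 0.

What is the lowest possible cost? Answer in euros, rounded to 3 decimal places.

Treat it as an LP. Let x1 = kg of maize, x2 = kg of cassava meal, x3 = kg of sunflower meal, x4 = kg of molasses, x5 = kg of soybean meal, x6 = kg of DDGS.
min 0.24x1 + 0.2x2 + 0.29x3 + 0.22x4 + 0.69x5 + 0.3x6 s.t.:
  13x1 + 13.6x2 + 8.4x3 + 10.8x4 + 12.6x5 + 13.7x6 ≥ 29.1   (metabolisable energy)
  2.7x1 + 0.9x2 + 11x3 + 0.7x4 + 7.1x5 + 7.8x6 ≥ 24.1   (phosphorus)
  x1, x2, x3, x4, x5, x6 ≥ 0.
The optimal basis is {sunflower meal, DDGS}; maize, cassava meal, molasses, soybean meal drop out. Binding constraints: metabolisable energy and phosphorus.
That vertex is x3 = 1.2114, x6 = 1.3813.
Total cost: 0.29·1.2114 + 0.3·1.3813 = 0.76570.

€0.766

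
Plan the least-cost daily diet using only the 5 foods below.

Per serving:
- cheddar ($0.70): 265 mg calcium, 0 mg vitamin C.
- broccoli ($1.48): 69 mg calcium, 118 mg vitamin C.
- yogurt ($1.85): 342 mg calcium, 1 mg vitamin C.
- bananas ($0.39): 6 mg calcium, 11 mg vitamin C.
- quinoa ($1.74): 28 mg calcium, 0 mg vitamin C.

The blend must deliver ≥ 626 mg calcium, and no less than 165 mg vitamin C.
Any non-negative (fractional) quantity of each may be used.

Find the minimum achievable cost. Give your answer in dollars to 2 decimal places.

Treat it as an LP. Let x1 = servings of cheddar, x2 = servings of broccoli, x3 = servings of yogurt, x4 = servings of bananas, x5 = servings of quinoa.
Minimize 0.7x1 + 1.48x2 + 1.85x3 + 0.39x4 + 1.74x5 s.t.:
  265x1 + 69x2 + 342x3 + 6x4 + 28x5 ≥ 626   (calcium)
  118x2 + 1x3 + 11x4 ≥ 165   (vitamin C)
  x1, x2, x3, x4, x5 ≥ 0.
The optimal basis is {cheddar, broccoli}; yogurt, bananas, quinoa drop out. Binding constraints: calcium and vitamin C.
Optimal quantities: cheddar = 1.998 servings, broccoli = 1.398 servings.
Cost = 0.7·1.998 + 1.48·1.398 = 3.4676.

$3.47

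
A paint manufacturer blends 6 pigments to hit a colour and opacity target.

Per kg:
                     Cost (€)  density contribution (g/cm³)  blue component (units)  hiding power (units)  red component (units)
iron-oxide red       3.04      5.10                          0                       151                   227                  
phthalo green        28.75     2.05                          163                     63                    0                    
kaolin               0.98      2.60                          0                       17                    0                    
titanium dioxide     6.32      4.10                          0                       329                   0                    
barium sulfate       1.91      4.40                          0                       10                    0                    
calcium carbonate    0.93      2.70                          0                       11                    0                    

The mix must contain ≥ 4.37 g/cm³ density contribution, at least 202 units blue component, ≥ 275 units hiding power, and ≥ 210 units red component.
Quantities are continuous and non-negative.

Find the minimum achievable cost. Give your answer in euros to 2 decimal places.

Set it up as a linear program. Let x1 = kg of iron-oxide red, x2 = kg of phthalo green, x3 = kg of kaolin, x4 = kg of titanium dioxide, x5 = kg of barium sulfate, x6 = kg of calcium carbonate.
min 3.04x1 + 28.75x2 + 0.98x3 + 6.32x4 + 1.91x5 + 0.93x6 subject to:
  5.1x1 + 2.05x2 + 2.6x3 + 4.1x4 + 4.4x5 + 2.7x6 ≥ 4.37   (density contribution)
  163x2 ≥ 202   (blue component)
  151x1 + 63x2 + 17x3 + 329x4 + 10x5 + 11x6 ≥ 275   (hiding power)
  227x1 ≥ 210   (red component)
  x1, x2, x3, x4, x5, x6 ≥ 0.
The optimal basis is {iron-oxide red, phthalo green, titanium dioxide}; kaolin, barium sulfate, calcium carbonate drop out. There the blue component, hiding power, red component constraints are tight.
Solving gives x1 = 0.92511, x2 = 1.2393, x4 = 0.17397.
Total cost: 3.04·0.92511 + 28.75·1.2393 + 6.32·0.17397 = 39.5417.

€39.54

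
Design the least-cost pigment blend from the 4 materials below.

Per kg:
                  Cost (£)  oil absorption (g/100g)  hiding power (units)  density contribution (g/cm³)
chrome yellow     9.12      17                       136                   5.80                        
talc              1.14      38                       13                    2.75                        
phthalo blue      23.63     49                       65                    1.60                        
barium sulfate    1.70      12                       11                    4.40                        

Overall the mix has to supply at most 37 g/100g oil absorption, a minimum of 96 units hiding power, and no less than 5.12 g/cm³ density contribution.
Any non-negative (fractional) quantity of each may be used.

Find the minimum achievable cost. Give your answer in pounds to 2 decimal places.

£6.56

Treat it as an LP. Let x1 = kg of chrome yellow, x2 = kg of talc, x3 = kg of phthalo blue, x4 = kg of barium sulfate.
Minimize 9.12x1 + 1.14x2 + 23.63x3 + 1.7x4 s.t.:
  17x1 + 38x2 + 49x3 + 12x4 ≤ 37   (oil absorption)
  136x1 + 13x2 + 65x3 + 11x4 ≥ 96   (hiding power)
  5.8x1 + 2.75x2 + 1.6x3 + 4.4x4 ≥ 5.12   (density contribution)
  x1, x2, x3, x4 ≥ 0.
The minimum-cost mix takes nothing from phthalo blue, barium sulfate — only chrome yellow, talc. There the hiding power and density contribution constraints are tight.
Optimal quantities: chrome yellow = 0.6612 kg, talc = 0.4672 kg.
Objective = 9.12·0.6612 + 1.14·0.4672 = 6.5628.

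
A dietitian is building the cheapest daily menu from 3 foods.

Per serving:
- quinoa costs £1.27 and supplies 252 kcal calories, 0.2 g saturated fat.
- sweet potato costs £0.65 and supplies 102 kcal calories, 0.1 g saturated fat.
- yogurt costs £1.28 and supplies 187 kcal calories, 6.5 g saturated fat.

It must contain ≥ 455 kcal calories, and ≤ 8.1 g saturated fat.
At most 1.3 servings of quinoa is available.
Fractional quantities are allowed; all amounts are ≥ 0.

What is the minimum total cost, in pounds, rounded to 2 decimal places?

£2.46

Set it up as a linear program. Let x1 = servings of quinoa, x2 = servings of sweet potato, x3 = servings of yogurt.
Minimise 1.27x1 + 0.65x2 + 1.28x3 with:
  252x1 + 102x2 + 187x3 ≥ 455   (calories)
  0.2x1 + 0.1x2 + 6.5x3 ≤ 8.1   (saturated fat)
  x1 ≤ 1.3
  x1, x2, x3 ≥ 0.
The optimal basis is {quinoa, sweet potato}; yogurt drops out. Binding constraints: calories and the quinoa cap.
That vertex is x1 = 1.3, x2 = 1.249.
Total cost: 1.27·1.3 + 0.65·1.249 = 2.4629.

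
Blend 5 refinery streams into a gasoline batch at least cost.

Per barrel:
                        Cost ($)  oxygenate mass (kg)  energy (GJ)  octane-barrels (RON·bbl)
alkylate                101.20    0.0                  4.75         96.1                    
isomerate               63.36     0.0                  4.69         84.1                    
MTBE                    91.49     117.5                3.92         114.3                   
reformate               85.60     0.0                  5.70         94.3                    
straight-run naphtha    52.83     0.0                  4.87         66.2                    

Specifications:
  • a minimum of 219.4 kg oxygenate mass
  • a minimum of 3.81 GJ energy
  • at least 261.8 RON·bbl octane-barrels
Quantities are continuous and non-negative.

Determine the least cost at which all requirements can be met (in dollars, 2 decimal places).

Let x1 = barrels of alkylate, x2 = barrels of isomerate, x3 = barrels of MTBE, x4 = barrels of reformate, x5 = barrels of straight-run naphtha.
Minimize 101.2x1 + 63.36x2 + 91.49x3 + 85.6x4 + 52.83x5 subject to:
  117.5x3 ≥ 219.4   (oxygenate mass)
  4.75x1 + 4.69x2 + 3.92x3 + 5.7x4 + 4.87x5 ≥ 3.81   (energy)
  96.1x1 + 84.1x2 + 114.3x3 + 94.3x4 + 66.2x5 ≥ 261.8   (octane-barrels)
  x1, x2, x3, x4, x5 ≥ 0.
The optimal basis is {isomerate, MTBE}; alkylate, reformate, straight-run naphtha drop out. There the oxygenate mass and octane-barrels constraints are tight.
That vertex is x2 = 0.57521, x3 = 1.8672.
Hence cost = 63.36·0.57521 + 91.49·1.8672 = $207.2754.

$207.28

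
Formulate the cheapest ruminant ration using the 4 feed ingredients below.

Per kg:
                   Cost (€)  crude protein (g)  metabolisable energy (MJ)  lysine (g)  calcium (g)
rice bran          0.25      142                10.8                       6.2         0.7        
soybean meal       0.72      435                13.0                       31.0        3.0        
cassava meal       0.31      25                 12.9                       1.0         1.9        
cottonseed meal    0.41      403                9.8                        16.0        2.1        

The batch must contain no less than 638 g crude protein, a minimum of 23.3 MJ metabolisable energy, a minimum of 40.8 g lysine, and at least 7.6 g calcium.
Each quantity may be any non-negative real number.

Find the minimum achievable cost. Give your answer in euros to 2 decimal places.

€1.41

Set it up as a linear program. Let x1 = kg of rice bran, x2 = kg of soybean meal, x3 = kg of cassava meal, x4 = kg of cottonseed meal.
Minimise 0.25x1 + 0.72x2 + 0.31x3 + 0.41x4 with:
  142x1 + 435x2 + 25x3 + 403x4 ≥ 638   (crude protein)
  10.8x1 + 13x2 + 12.9x3 + 9.8x4 ≥ 23.3   (metabolisable energy)
  6.2x1 + 31x2 + 1x3 + 16x4 ≥ 40.8   (lysine)
  0.7x1 + 3x2 + 1.9x3 + 2.1x4 ≥ 7.6   (calcium)
  x1, x2, x3, x4 ≥ 0.
At the optimum only cassava meal, cottonseed meal are positive (rice bran, soybean meal = 0). The lysine and calcium requirements are met with equality.
Optimal quantities: cassava meal = 1.269 kg, cottonseed meal = 2.471 kg.
Hence cost = 0.31·1.269 + 0.41·2.471 = €1.4065.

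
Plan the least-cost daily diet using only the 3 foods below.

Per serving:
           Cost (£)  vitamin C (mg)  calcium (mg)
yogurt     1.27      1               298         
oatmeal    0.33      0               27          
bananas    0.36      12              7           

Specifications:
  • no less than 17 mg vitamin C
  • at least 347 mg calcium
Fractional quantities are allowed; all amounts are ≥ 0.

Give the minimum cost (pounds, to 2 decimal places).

Set it up as a linear program. Let x1 = servings of yogurt, x2 = servings of oatmeal, x3 = servings of bananas.
Minimise 1.27x1 + 0.33x2 + 0.36x3 s.t.:
  1x1 + 12x3 ≥ 17   (vitamin C)
  298x1 + 27x2 + 7x3 ≥ 347   (calcium)
  x1, x2, x3 ≥ 0.
At the optimum only yogurt, bananas are positive (oatmeal = 0). There the vitamin C and calcium constraints are tight.
That vertex is x1 = 1.1334, x3 = 1.3222.
Hence cost = 1.27·1.1334 + 0.36·1.3222 = £1.9154.

£1.92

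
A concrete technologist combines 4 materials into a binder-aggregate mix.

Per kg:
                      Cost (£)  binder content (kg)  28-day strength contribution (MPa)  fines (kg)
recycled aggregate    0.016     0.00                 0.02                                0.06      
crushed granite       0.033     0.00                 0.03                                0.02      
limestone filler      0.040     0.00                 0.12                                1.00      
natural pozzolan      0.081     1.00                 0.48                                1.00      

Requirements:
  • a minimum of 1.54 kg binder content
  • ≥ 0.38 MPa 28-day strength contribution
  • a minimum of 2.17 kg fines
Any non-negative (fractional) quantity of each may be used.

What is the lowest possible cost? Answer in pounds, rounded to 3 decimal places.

£0.150

Let x1 = kg of recycled aggregate, x2 = kg of crushed granite, x3 = kg of limestone filler, x4 = kg of natural pozzolan.
min 0.016x1 + 0.033x2 + 0.04x3 + 0.081x4 s.t.:
  1x4 ≥ 1.54   (binder content)
  0.02x1 + 0.03x2 + 0.12x3 + 0.48x4 ≥ 0.38   (28-day strength contribution)
  0.06x1 + 0.02x2 + 1x3 + 1x4 ≥ 2.17   (fines)
  x1, x2, x3, x4 ≥ 0.
The optimal basis is {limestone filler, natural pozzolan}; recycled aggregate, crushed granite drop out. The binder content and fines requirements are met with equality.
Optimal quantities: limestone filler = 0.63 kg, natural pozzolan = 1.54 kg.
Objective = 0.04·0.63 + 0.081·1.54 = 0.14994.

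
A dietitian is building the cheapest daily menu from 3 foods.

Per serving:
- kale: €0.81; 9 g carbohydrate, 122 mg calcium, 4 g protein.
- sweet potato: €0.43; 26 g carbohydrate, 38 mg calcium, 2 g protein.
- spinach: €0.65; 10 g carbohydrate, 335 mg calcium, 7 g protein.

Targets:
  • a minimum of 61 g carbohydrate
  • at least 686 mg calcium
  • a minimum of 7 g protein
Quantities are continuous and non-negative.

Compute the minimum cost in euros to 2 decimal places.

Let x1 = servings of kale, x2 = servings of sweet potato, x3 = servings of spinach.
Minimize 0.81x1 + 0.43x2 + 0.65x3 s.t.:
  9x1 + 26x2 + 10x3 ≥ 61   (carbohydrate)
  122x1 + 38x2 + 335x3 ≥ 686   (calcium)
  4x1 + 2x2 + 7x3 ≥ 7   (protein)
  x1, x2, x3 ≥ 0.
The cheapest feasible vertex uses only sweet potato, spinach; kale is not used. Binding constraints: carbohydrate and calcium.
Optimal quantities: sweet potato = 1.63 servings, spinach = 1.863 servings.
Cost = 0.43·1.63 + 0.65·1.863 = 1.9119.

€1.91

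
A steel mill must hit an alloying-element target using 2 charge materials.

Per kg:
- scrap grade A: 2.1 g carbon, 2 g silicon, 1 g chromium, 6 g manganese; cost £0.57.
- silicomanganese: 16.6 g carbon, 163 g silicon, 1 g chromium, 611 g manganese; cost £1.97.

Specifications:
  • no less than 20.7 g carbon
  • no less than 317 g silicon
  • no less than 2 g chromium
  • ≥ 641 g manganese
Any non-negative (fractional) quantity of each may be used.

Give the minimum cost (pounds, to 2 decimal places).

Let x1 = kg of scrap grade A, x2 = kg of silicomanganese.
Minimize 0.57x1 + 1.97x2 s.t.:
  2.1x1 + 16.6x2 ≥ 20.7   (carbon)
  2x1 + 163x2 ≥ 317   (silicon)
  1x1 + 1x2 ≥ 2   (chromium)
  6x1 + 611x2 ≥ 641   (manganese)
  x1, x2 ≥ 0.
Both inputs are positive at the optimum. Binding constraints: silicon and chromium.
Optimal quantities: scrap grade A = 0.0559 kg, silicomanganese = 1.944 kg.
Total cost: 0.57·0.0559 + 1.97·1.944 = 3.8615.

£3.86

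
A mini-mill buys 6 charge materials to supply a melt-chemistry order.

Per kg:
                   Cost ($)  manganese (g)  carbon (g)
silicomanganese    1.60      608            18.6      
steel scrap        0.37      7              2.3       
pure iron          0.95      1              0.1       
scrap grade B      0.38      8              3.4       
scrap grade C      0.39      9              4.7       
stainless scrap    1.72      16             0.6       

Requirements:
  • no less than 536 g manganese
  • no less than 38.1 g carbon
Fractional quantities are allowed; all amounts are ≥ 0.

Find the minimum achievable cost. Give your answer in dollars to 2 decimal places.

Set it up as a linear program. Let x1 = kg of silicomanganese, x2 = kg of steel scrap, x3 = kg of pure iron, x4 = kg of scrap grade B, x5 = kg of scrap grade C, x6 = kg of stainless scrap.
Minimize 1.6x1 + 0.37x2 + 0.95x3 + 0.38x4 + 0.39x5 + 1.72x6 s.t.:
  608x1 + 7x2 + 1x3 + 8x4 + 9x5 + 16x6 ≥ 536   (manganese)
  18.6x1 + 2.3x2 + 0.1x3 + 3.4x4 + 4.7x5 + 0.6x6 ≥ 38.1   (carbon)
  x1, x2, x3, x4, x5, x6 ≥ 0.
The cheapest feasible vertex uses only silicomanganese, scrap grade C; steel scrap, pure iron, scrap grade B, stainless scrap are not used. The manganese and carbon requirements are met with equality.
Optimal quantities: silicomanganese = 0.809 kg, scrap grade C = 4.905 kg.
Total cost: 1.6·0.809 + 0.39·4.905 = 3.2074.

$3.21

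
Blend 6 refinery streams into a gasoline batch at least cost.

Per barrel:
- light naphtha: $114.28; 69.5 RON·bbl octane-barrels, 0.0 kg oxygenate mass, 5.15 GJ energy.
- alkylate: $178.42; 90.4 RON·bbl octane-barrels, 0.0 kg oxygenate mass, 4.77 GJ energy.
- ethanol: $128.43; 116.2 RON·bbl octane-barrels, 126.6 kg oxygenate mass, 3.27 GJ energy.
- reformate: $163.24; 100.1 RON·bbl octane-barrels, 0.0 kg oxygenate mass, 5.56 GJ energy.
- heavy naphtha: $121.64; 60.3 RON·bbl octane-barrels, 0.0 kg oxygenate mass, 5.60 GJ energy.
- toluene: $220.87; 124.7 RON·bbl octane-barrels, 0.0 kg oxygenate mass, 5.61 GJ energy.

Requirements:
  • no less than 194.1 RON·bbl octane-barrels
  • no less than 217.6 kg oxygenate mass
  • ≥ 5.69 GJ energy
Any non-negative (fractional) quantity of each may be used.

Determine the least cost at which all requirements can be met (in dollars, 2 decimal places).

$222.26

Let x1 = barrels of light naphtha, x2 = barrels of alkylate, x3 = barrels of ethanol, x4 = barrels of reformate, x5 = barrels of heavy naphtha, x6 = barrels of toluene.
min 114.28x1 + 178.42x2 + 128.43x3 + 163.24x4 + 121.64x5 + 220.87x6 with:
  69.5x1 + 90.4x2 + 116.2x3 + 100.1x4 + 60.3x5 + 124.7x6 ≥ 194.1   (octane-barrels)
  126.6x3 ≥ 217.6   (oxygenate mass)
  5.15x1 + 4.77x2 + 3.27x3 + 5.56x4 + 5.6x5 + 5.61x6 ≥ 5.69   (energy)
  x1, x2, x3, x4, x5, x6 ≥ 0.
The optimal basis is {ethanol, heavy naphtha}; light naphtha, alkylate, reformate, toluene drop out. There the oxygenate mass and energy constraints are tight.
Optimal quantities: ethanol = 1.7188 barrels, heavy naphtha = 0.012415 barrels.
Total cost: 128.43·1.7188 + 121.64·0.012415 = 222.2556.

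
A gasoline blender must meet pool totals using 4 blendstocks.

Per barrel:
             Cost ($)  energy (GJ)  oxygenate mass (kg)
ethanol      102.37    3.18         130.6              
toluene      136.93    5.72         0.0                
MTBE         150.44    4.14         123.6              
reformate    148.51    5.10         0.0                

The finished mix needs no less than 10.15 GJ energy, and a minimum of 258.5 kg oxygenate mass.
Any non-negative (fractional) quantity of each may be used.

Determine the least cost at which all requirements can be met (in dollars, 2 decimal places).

$294.93

Treat it as an LP. Let x1 = barrels of ethanol, x2 = barrels of toluene, x3 = barrels of MTBE, x4 = barrels of reformate.
min 102.37x1 + 136.93x2 + 150.44x3 + 148.51x4 with:
  3.18x1 + 5.72x2 + 4.14x3 + 5.1x4 ≥ 10.15   (energy)
  130.6x1 + 123.6x3 ≥ 258.5   (oxygenate mass)
  x1, x2, x3, x4 ≥ 0.
At the optimum only ethanol, toluene are positive (MTBE, reformate = 0). There the energy and oxygenate mass constraints are tight.
Solving gives x1 = 1.97933, x2 = 0.674081.
Objective = 102.37·1.97933 + 136.93·0.674081 = 294.9259.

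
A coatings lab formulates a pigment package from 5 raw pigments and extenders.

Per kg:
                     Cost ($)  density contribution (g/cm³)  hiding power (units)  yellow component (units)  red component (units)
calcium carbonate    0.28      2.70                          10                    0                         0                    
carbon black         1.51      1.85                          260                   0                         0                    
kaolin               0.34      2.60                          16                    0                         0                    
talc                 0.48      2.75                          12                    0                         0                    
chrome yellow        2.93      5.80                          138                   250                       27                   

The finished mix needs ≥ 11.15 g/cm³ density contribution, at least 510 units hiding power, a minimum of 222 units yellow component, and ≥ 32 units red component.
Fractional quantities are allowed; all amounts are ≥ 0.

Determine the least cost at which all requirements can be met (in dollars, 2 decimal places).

$5.64

This is a linear program. Let x1 = kg of calcium carbonate, x2 = kg of carbon black, x3 = kg of kaolin, x4 = kg of talc, x5 = kg of chrome yellow.
Minimise 0.28x1 + 1.51x2 + 0.34x3 + 0.48x4 + 2.93x5 subject to:
  2.7x1 + 1.85x2 + 2.6x3 + 2.75x4 + 5.8x5 ≥ 11.15   (density contribution)
  10x1 + 260x2 + 16x3 + 12x4 + 138x5 ≥ 510   (hiding power)
  250x5 ≥ 222   (yellow component)
  27x5 ≥ 32   (red component)
  x1, x2, x3, x4, x5 ≥ 0.
At the optimum only calcium carbonate, carbon black, chrome yellow are positive (kaolin, talc = 0). There the density contribution, hiding power, red component constraints are tight.
Solving gives x1 = 0.6888, x2 = 1.306, x5 = 1.185.
Hence cost = 0.28·0.6888 + 1.51·1.306 + 2.93·1.185 = $5.6370.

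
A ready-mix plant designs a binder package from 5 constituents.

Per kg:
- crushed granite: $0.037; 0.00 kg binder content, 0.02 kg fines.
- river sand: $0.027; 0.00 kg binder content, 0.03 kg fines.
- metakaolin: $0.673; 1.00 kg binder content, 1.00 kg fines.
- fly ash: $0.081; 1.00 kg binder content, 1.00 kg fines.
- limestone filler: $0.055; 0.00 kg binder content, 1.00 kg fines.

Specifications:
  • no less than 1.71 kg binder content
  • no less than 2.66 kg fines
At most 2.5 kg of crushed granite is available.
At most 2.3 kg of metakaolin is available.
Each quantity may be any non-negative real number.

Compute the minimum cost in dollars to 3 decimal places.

Let x1 = kg of crushed granite, x2 = kg of river sand, x3 = kg of metakaolin, x4 = kg of fly ash, x5 = kg of limestone filler.
Minimise 0.037x1 + 0.027x2 + 0.673x3 + 0.081x4 + 0.055x5 subject to:
  1x3 + 1x4 ≥ 1.71   (binder content)
  0.02x1 + 0.03x2 + 1x3 + 1x4 + 1x5 ≥ 2.66   (fines)
  x1 ≤ 2.5
  x3 ≤ 2.3
  x1, x2, x3, x4, x5 ≥ 0.
At the optimum only fly ash, limestone filler are positive (crushed granite, river sand, metakaolin = 0). The binder content and fines requirements are met with equality.
Solving gives x4 = 1.71, x5 = 0.95.
Cost = 0.081·1.71 + 0.055·0.95 = 0.19076.

$0.191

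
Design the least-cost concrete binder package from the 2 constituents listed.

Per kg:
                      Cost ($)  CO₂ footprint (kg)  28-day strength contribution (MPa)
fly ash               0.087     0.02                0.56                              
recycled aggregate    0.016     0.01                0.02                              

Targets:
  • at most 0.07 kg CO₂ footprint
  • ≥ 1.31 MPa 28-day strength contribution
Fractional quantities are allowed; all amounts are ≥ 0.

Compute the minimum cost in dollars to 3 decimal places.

$0.204

This is a linear program. Let x1 = kg of fly ash, x2 = kg of recycled aggregate.
min 0.087x1 + 0.016x2 subject to:
  0.02x1 + 0.01x2 ≤ 0.07   (CO₂ footprint)
  0.56x1 + 0.02x2 ≥ 1.31   (28-day strength contribution)
  x1, x2 ≥ 0.
At the optimum only fly ash is positive (recycled aggregate = 0). The 28-day strength contribution requirement is met with equality.
Solving gives x1 = 2.3393.
Hence cost = 0.087·2.3393 = $0.20352.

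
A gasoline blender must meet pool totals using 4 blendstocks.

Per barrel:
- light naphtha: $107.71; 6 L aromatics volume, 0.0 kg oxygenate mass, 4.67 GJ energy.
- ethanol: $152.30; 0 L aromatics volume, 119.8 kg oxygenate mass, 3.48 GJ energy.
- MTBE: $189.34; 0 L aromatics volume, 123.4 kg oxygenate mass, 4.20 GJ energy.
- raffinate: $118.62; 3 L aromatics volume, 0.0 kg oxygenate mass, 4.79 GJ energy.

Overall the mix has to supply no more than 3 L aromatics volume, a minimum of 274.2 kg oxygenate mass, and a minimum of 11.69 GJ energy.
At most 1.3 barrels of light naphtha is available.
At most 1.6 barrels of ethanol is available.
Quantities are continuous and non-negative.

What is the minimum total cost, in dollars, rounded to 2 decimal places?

Let x1 = barrels of light naphtha, x2 = barrels of ethanol, x3 = barrels of MTBE, x4 = barrels of raffinate.
Minimise 107.71x1 + 152.3x2 + 189.34x3 + 118.62x4 subject to:
  6x1 + 3x4 ≤ 3   (aromatics volume)
  119.8x2 + 123.4x3 ≥ 274.2   (oxygenate mass)
  4.67x1 + 3.48x2 + 4.2x3 + 4.79x4 ≥ 11.69   (energy)
  x1 ≤ 1.3
  x2 ≤ 1.6
  x1, x2, x3, x4 ≥ 0.
The optimal mix uses every input. There the aromatics volume, oxygenate mass, energy, the ethanol cap constraints are tight.
Solving gives x1 = 0.30074, x2 = 1.6, x3 = 0.66872, x4 = 0.39852.
Objective = 107.71·0.30074 + 152.3·1.6 + 189.34·0.66872 + 118.62·0.39852 = 449.9606.

$449.96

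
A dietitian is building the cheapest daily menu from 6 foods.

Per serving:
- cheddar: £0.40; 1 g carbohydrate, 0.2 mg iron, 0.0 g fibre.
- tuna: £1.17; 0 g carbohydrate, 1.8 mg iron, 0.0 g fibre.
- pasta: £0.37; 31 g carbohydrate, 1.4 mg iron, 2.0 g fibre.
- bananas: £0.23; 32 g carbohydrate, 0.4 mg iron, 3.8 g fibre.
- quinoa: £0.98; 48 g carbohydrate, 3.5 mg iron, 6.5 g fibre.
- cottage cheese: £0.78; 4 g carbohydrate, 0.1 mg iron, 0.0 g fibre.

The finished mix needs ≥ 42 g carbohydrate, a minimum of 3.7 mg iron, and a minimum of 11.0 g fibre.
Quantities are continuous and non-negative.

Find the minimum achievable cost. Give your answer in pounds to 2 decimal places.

£1.20

Set it up as a linear program. Let x1 = servings of cheddar, x2 = servings of tuna, x3 = servings of pasta, x4 = servings of bananas, x5 = servings of quinoa, x6 = servings of cottage cheese.
Minimize 0.4x1 + 1.17x2 + 0.37x3 + 0.23x4 + 0.98x5 + 0.78x6 with:
  1x1 + 31x3 + 32x4 + 48x5 + 4x6 ≥ 42   (carbohydrate)
  0.2x1 + 1.8x2 + 1.4x3 + 0.4x4 + 3.5x5 + 0.1x6 ≥ 3.7   (iron)
  2x3 + 3.8x4 + 6.5x5 ≥ 11   (fibre)
  x1, x2, x3, x4, x5, x6 ≥ 0.
The minimum-cost mix takes nothing from cheddar, tuna, pasta, cottage cheese — only bananas, quinoa. The iron and fibre requirements are met with equality.
So bananas = 1.35 servings, quinoa = 0.9028 servings.
Total cost: 0.23·1.35 + 0.98·0.9028 = 1.1952.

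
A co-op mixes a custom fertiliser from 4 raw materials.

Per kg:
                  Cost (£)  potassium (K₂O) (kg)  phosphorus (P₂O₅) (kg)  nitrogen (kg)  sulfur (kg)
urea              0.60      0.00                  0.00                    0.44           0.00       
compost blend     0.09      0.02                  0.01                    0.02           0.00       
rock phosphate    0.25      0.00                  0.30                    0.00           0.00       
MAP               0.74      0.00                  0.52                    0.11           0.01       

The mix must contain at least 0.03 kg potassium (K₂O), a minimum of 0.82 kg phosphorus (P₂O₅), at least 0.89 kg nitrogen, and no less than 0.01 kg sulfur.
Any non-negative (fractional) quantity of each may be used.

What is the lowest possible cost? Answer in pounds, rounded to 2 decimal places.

Let x1 = kg of urea, x2 = kg of compost blend, x3 = kg of rock phosphate, x4 = kg of MAP.
min 0.6x1 + 0.09x2 + 0.25x3 + 0.74x4 with:
  0.02x2 ≥ 0.03   (potassium (K₂O))
  0.01x2 + 0.3x3 + 0.52x4 ≥ 0.82   (phosphorus (P₂O₅))
  0.44x1 + 0.02x2 + 0.11x4 ≥ 0.89   (nitrogen)
  0.01x4 ≥ 0.01   (sulfur)
  x1, x2, x3, x4 ≥ 0.
All 4 inputs are positive at the optimum. Binding constraints: potassium (K₂O), phosphorus (P₂O₅), nitrogen, sulfur.
That vertex is x1 = 1.705, x2 = 1.5, x3 = 0.95, x4 = 1.
Hence cost = 0.6·1.705 + 0.09·1.5 + 0.25·0.95 + 0.74·1 = £2.1355.

£2.14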